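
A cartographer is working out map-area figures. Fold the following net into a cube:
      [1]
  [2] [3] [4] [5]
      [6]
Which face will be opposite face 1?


Net: cross layout. Take square 3 as the base (bottom).
Fold the four squares in the horizontal row up around 3: 2 -> left, 4 -> right, 5 wraps to the top.
Fold 1 and 6 up from 3: 1 -> back, 6 -> front.
Opposite pairs are therefore: (1, 6), (2, 4), (3, 5).
Face 1 is opposite face 6.
face 6


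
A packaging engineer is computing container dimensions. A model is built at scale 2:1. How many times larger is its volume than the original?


Linear scale factor k = 2
Rule: under a linear scaling by k, volumes scale by k^3.
k^3 = 2 * 2 * 2
k^3 = 4 * 2
k^3 = 8
Volume scales by a factor of 8.
8 (dimensionless)


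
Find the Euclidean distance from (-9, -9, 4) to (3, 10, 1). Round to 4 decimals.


3D distance between two points
P1 = (-9, -9, 4), P2 = (3, 10, 1)
Formula: d = sqrt((x2-x1)^2 + (y2-y1)^2 + (z2-z1)^2)
dx = 3 - -9 = 12
dy = 10 - -9 = 19
dz = 1 - 4 = -3
dx^2 + dy^2 + dz^2 = 144 + 361 + 9 = 514
d = sqrt(514)
d = 22.6716
22.6716 units


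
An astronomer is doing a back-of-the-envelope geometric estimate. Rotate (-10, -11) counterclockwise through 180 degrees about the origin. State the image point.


Transformation: rotation about the origin
Original point: (-10, -11)
Rule for 180 deg: (x, y) -> (-x, -y)
Apply: (-10, -11) -> (10, 11)
(10, 11)


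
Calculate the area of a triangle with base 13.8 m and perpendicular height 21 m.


Shape: triangle
Base b = 13.8 m, Height h = 21 m
Formula: A = (1/2) * b * h
A = 0.5 * 13.8 * 21
A = 0.5 * 289.8
A = 144.9
144.9 m^2


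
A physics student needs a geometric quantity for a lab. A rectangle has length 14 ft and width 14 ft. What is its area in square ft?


Shape: rectangle
Length l = 14 ft, Width w = 14 ft
Formula: A = l * w
A = 14 * 14
A = 196
196 ft^2


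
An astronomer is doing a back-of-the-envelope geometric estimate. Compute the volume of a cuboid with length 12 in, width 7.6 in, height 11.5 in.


Shape: rectangular prism
l = 12 in, w = 7.6 in, h = 11.5 in
Formula: V = l * w * h
V = 12 * 7.6 * 11.5
V = 91.2 * 11.5
V = 1048.8
1048.8 in^3


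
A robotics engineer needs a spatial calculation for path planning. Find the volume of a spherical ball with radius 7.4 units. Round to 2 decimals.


Shape: sphere
Radius r = 7.4 units
Formula: V = (4/3) * pi * r^3
r^3 = 405.224
(4/3) * 405.224 = 540.298667
V = 540.298667 * pi
V = 1697.4
1697.4 units^3


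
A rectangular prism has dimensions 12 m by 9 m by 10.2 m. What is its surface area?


Shape: rectangular prism
l = 12 m, w = 9 m, h = 10.2 m
Formula: SA = 2(lw + lh + wh)
lw = 108, lh = 122.4, wh = 91.8
lw + lh + wh = 322.2
SA = 2 * 322.2
SA = 644.4
644.4 m^2


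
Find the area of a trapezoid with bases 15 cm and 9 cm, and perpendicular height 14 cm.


Shape: trapezoid
Parallel sides a = 15 cm, b = 9 cm; Height h = 14 cm
Formula: A = (a + b) * h / 2
a + b = 15 + 9 = 24
A = 24 * 14 / 2
A = 336 / 2
A = 168
168 cm^2


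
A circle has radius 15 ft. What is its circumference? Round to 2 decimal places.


Shape: circle
Radius r = 15 ft
Formula: C = 2 * pi * r
C = 2 * pi * 15
C = 30 * pi
C = 94.25
94.25 ft


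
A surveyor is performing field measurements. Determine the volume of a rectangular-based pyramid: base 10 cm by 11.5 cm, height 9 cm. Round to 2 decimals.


Shape: rectangular pyramid
Base: 10 cm x 11.5 cm, Height h = 9 cm
Formula: V = (1/3) * base_area * h
base_area = 10 * 11.5 = 115
base_area * h = 115 * 9 = 1035
V = 1035 / 3
V = 345
345 cm^3


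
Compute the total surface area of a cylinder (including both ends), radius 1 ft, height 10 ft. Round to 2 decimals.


Shape: closed cylinder
Radius r = 1 ft, Height h = 10 ft
Formula: SA = 2*pi*r^2 + 2*pi*r*h = 2*pi*r*(r + h)
r + h = 11
2 * r * (r + h) = 2 * 1 * 11 = 22
SA = 22 * pi
SA = 69.12
69.12 ft^2


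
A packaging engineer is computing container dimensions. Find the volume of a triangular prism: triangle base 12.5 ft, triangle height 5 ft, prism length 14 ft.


Shape: triangular prism
Triangle base = 12.5 ft, triangle height = 5 ft, prism length L = 14 ft
Formula: V = (1/2 * b * h_tri) * L
Cross-section area = 0.5 * 12.5 * 5 = 31.25
V = 31.25 * 14
V = 437.5
437.5 ft^3


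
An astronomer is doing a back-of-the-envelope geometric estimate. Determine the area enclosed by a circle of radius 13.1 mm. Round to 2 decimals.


Shape: circle
Radius r = 13.1 mm
Formula: A = pi * r^2
r^2 = 13.1^2 = 171.61
A = pi * 171.61
A = 539.13
539.13 mm^2


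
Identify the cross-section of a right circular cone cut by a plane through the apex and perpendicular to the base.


Solid: right circular cone
Cutting plane: through the apex and perpendicular to the base
Visualize the intersection of the plane with the solid's surface.
The boundary of the cut region is a isosceles triangle.
isosceles triangle


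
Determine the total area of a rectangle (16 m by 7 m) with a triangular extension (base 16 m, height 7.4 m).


Composite shape: rectangle + triangle
Rectangle area = 16 * 7 = 112
Triangle area = 0.5 * 16 * 7.4 = 59.2
Total = 112 + 59.2
Total = 171.2
171.2 m^2


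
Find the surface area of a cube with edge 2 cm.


Shape: cube
Side s = 2 cm
A cube has 6 square faces.
Formula: SA = 6 * s^2
s^2 = 4
SA = 6 * 4
SA = 24
24 cm^2


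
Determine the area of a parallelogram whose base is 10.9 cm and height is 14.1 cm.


Shape: parallelogram
Base b = 10.9 cm, Height h = 14.1 cm
Formula: A = b * h
A = 10.9 * 14.1
A = 153.69
153.69 cm^2


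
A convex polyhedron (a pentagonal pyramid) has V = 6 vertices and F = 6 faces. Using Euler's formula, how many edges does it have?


Polyhedron: pentagonal pyramid
Euler's formula for convex polyhedra: V - E + F = 2
Given: V = 6 vertices and F = 6 faces
Solve for E:
E = V + F - 2 = 6 + 6 - 2 = 10
10 edges


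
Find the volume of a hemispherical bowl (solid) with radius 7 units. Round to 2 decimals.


Shape: hemisphere (half of a sphere)
Radius r = 7 units
Formula: V = (1/2) * (4/3) * pi * r^3 = (2/3) * pi * r^3
r^3 = 343
(2/3) * 343 = 228.666667
V = 228.666667 * pi
V = 718.38
718.38 units^3


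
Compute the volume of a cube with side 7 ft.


Shape: cube
Side s = 7 ft
Formula: V = s^3
V = 7 * 7 * 7
V = 49 * 7
V = 343
343 ft^3


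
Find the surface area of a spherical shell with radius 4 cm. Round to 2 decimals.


Shape: sphere
Radius r = 4 cm
Formula: SA = 4 * pi * r^2
r^2 = 16
SA = 4 * pi * 16
SA = 64 * pi
SA = 201.06
201.06 cm^2


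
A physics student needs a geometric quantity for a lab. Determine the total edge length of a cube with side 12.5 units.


Shape: cube
Side s = 12.5 units
A cube has 12 edges, all equal.
Formula: total edge length = 12 * s
Total = 12 * 12.5
Total = 150
150 units


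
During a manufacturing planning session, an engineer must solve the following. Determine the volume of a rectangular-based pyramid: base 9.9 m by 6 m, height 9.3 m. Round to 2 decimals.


Shape: rectangular pyramid
Base: 9.9 m x 6 m, Height h = 9.3 m
Formula: V = (1/3) * base_area * h
base_area = 9.9 * 6 = 59.4
base_area * h = 59.4 * 9.3 = 552.42
V = 552.42 / 3
V = 184.14
184.14 m^3


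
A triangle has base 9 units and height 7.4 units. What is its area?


Shape: triangle
Base b = 9 units, Height h = 7.4 units
Formula: A = (1/2) * b * h
A = 0.5 * 9 * 7.4
A = 0.5 * 66.6
A = 33.3
33.3 units^2


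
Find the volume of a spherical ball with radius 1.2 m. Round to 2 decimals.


Shape: sphere
Radius r = 1.2 m
Formula: V = (4/3) * pi * r^3
r^3 = 1.728
(4/3) * 1.728 = 2.304
V = 2.304 * pi
V = 7.24
7.24 m^3


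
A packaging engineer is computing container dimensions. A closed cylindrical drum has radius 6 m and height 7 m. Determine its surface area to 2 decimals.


Shape: closed cylinder
Radius r = 6 m, Height h = 7 m
Formula: SA = 2*pi*r^2 + 2*pi*r*h = 2*pi*r*(r + h)
r + h = 13
2 * r * (r + h) = 2 * 6 * 13 = 156
SA = 156 * pi
SA = 490.09
490.09 m^2


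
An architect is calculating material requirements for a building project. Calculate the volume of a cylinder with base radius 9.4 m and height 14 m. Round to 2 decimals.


Shape: cylinder
Radius r = 9.4 m, Height h = 14 m
Formula: V = pi * r^2 * h
r^2 = 88.36
V = pi * 88.36 * 14
V = 1237.04 * pi
V = 3886.28
3886.28 m^3


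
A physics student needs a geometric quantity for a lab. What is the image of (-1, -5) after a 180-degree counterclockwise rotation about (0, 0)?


Transformation: rotation about the origin
Original point: (-1, -5)
Rule for 180 deg: (x, y) -> (-x, -y)
Apply: (-1, -5) -> (1, 5)
(1, 5)


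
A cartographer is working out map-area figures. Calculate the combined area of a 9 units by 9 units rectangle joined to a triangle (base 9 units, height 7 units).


Composite shape: rectangle + triangle
Rectangle area = 9 * 9 = 81
Triangle area = 0.5 * 9 * 7 = 31.5
Total = 81 + 31.5
Total = 112.5
112.5 units^2


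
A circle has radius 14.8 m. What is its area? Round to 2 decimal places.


Shape: circle
Radius r = 14.8 m
Formula: A = pi * r^2
r^2 = 14.8^2 = 219.04
A = pi * 219.04
A = 688.13
688.13 m^2


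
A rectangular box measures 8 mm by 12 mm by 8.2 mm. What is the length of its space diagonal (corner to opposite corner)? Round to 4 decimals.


Shape: rectangular box (space diagonal)
l = 8 mm, w = 12 mm, h = 8.2 mm
Visualize: the diagonal of the base, then a right triangle with that diagonal and the height.
Formula: d = sqrt(l^2 + w^2 + h^2)
l^2 + w^2 + h^2 = 64 + 144 + 67.24 = 275.24
d = sqrt(275.24)
d = 16.5904
16.5904 mm


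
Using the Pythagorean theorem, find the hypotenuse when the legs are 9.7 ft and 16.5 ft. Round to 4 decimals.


Shape: right triangle
Legs a = 9.7 ft, b = 16.5 ft
Formula: c = sqrt(a^2 + b^2)
a^2 = 94.09, b^2 = 272.25
a^2 + b^2 = 366.34
c = sqrt(366.34)
c = 19.14
19.14 ft


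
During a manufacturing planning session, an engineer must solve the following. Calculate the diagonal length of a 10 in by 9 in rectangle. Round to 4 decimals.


Shape: rectangle (diagonal via Pythagoras)
Sides: 10 in and 9 in
Formula: d = sqrt(l^2 + w^2)
l^2 = 100, w^2 = 81
l^2 + w^2 = 181
d = sqrt(181)
d = 13.4536
13.4536 in


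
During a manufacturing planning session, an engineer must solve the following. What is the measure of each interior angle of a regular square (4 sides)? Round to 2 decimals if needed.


Shape: regular square (4 sides)
Formula: interior angle = (n - 2) * 180 / n
(n - 2) = 2
(n - 2) * 180 = 360
angle = 360 / 4
angle = 90
90 degrees


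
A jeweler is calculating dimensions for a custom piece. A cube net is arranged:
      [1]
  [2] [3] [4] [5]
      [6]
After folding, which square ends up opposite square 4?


Net: cross layout. Take square 3 as the base (bottom).
Fold the four squares in the horizontal row up around 3: 2 -> left, 4 -> right, 5 wraps to the top.
Fold 1 and 6 up from 3: 1 -> back, 6 -> front.
Opposite pairs are therefore: (1, 6), (2, 4), (3, 5).
Face 4 is opposite face 2.
face 2


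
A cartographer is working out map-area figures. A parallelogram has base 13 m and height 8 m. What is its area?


Shape: parallelogram
Base b = 13 m, Height h = 8 m
Formula: A = b * h
A = 13 * 8
A = 104
104 m^2


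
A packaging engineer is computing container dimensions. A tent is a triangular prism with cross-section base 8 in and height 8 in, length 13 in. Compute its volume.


Shape: triangular prism
Triangle base = 8 in, triangle height = 8 in, prism length L = 13 in
Formula: V = (1/2 * b * h_tri) * L
Cross-section area = 0.5 * 8 * 8 = 32
V = 32 * 13
V = 416
416 in^3


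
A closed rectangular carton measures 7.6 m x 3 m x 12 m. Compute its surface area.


Shape: rectangular prism
l = 7.6 m, w = 3 m, h = 12 m
Formula: SA = 2(lw + lh + wh)
lw = 22.8, lh = 91.2, wh = 36
lw + lh + wh = 150
SA = 2 * 150
SA = 300
300 m^2


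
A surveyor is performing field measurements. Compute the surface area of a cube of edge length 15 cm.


Shape: cube
Side s = 15 cm
A cube has 6 square faces.
Formula: SA = 6 * s^2
s^2 = 225
SA = 6 * 225
SA = 1350
1350 cm^2


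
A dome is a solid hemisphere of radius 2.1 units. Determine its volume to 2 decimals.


Shape: hemisphere (half of a sphere)
Radius r = 2.1 units
Formula: V = (1/2) * (4/3) * pi * r^3 = (2/3) * pi * r^3
r^3 = 9.261
(2/3) * 9.261 = 6.174
V = 6.174 * pi
V = 19.4
19.4 units^3


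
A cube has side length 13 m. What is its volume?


Shape: cube
Side s = 13 m
Formula: V = s^3
V = 13 * 13 * 13
V = 169 * 13
V = 2197
2197 m^3


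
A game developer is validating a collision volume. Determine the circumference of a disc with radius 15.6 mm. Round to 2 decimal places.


Shape: circle
Radius r = 15.6 mm
Formula: C = 2 * pi * r
C = 2 * pi * 15.6
C = 31.2 * pi
C = 98.02
98.02 mm


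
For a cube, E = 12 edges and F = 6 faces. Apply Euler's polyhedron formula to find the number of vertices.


Polyhedron: cube
Euler's formula for convex polyhedra: V - E + F = 2
Given: E = 12 edges and F = 6 faces
Solve for V:
V = 2 + E - F = 2 + 12 - 6 = 8
8 vertices


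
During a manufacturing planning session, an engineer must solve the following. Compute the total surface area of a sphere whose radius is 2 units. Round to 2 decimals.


Shape: sphere
Radius r = 2 units
Formula: SA = 4 * pi * r^2
r^2 = 4
SA = 4 * pi * 4
SA = 16 * pi
SA = 50.27
50.27 units^2


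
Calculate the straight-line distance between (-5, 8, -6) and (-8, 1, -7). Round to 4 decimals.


3D distance between two points
P1 = (-5, 8, -6), P2 = (-8, 1, -7)
Formula: d = sqrt((x2-x1)^2 + (y2-y1)^2 + (z2-z1)^2)
dx = -8 - -5 = -3
dy = 1 - 8 = -7
dz = -7 - -6 = -1
dx^2 + dy^2 + dz^2 = 9 + 49 + 1 = 59
d = sqrt(59)
d = 7.6811
7.6811 units


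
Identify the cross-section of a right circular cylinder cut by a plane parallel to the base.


Solid: right circular cylinder
Cutting plane: parallel to the base
Visualize the intersection of the plane with the solid's surface.
The boundary of the cut region is a circle.
circle


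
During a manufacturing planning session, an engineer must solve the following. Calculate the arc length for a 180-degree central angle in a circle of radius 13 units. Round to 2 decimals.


Shape: circular arc
Radius r = 13 units, Angle = 180 degrees
Formula: L = (angle/360) * 2 * pi * r
2 * pi * r = 26 * pi
L = (180/360) * 26 * pi
L = 13 * pi
L = 40.84
40.84 units


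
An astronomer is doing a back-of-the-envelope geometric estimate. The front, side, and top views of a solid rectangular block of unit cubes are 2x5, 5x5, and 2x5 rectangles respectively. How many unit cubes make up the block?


Orthographic views of a solid rectangular block:
Front view 2 x 5 -> length = 2, height = 5
Side view 5 x 5 -> width = 5, height = 5 (consistent)
Top view 2 x 5 -> confirms length = 2, width = 5
The block is 2 x 5 x 5.
Total unit cubes = 2 * 5 * 5 = 50
50 unit cubes


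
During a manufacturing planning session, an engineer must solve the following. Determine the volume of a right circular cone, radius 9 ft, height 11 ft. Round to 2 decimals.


Shape: cone
Radius r = 9 ft, Height h = 11 ft
Formula: V = (1/3) * pi * r^2 * h
r^2 = 81
pi * r^2 * h = pi * 81 * 11 = 891 * pi
V = 891 * pi / 3
V = 933.05
933.05 ft^3


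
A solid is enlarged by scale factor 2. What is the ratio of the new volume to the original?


Linear scale factor k = 2
Rule: under a linear scaling by k, volumes scale by k^3.
k^3 = 2 * 2 * 2
k^3 = 4 * 2
k^3 = 8
Volume scales by a factor of 8.
8 (dimensionless)


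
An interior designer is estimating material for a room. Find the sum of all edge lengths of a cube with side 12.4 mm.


Shape: cube
Side s = 12.4 mm
A cube has 12 edges, all equal.
Formula: total edge length = 12 * s
Total = 12 * 12.4
Total = 148.8
148.8 mm


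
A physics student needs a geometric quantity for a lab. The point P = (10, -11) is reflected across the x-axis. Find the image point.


Transformation: reflection
Original point: (10, -11)
Rule for reflection over the x-axis: (x, y) -> (x, -y)
Apply: (10, -11) -> (10, 11)
(10, 11)


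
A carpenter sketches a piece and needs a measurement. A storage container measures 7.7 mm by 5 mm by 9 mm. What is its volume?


Shape: rectangular prism
l = 7.7 mm, w = 5 mm, h = 9 mm
Formula: V = l * w * h
V = 7.7 * 5 * 9
V = 38.5 * 9
V = 346.5
346.5 mm^3


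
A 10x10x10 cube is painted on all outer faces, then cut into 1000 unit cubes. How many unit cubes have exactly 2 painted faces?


Large cube: 10 x 10 x 10, cut into unit cubes.
n = 10, so n - 2 = 8
Cubes with 2 painted faces lie along the edges, excluding corners.
A cube has 12 edges; each contributes (n - 2) = 8 such cubes.
Count = 12 * 8 = 96
96 unit cubes


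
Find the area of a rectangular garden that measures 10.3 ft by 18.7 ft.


Shape: rectangle
Length l = 10.3 ft, Width w = 18.7 ft
Formula: A = l * w
A = 10.3 * 18.7
A = 192.61
192.61 ft^2


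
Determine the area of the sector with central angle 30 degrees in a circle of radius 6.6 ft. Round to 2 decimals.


Shape: circular sector
Radius r = 6.6 ft, Angle = 30 degrees
Formula: A = (angle/360) * pi * r^2
r^2 = 43.56
Fraction of circle = 30/360
A = (30/360) * pi * 43.56
A = 3.63 * pi
A = 11.4
11.4 ft^2


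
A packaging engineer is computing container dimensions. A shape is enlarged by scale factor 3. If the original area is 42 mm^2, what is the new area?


Linear scale factor k = 3
Original area = 42 mm^2
Rule: under a linear scaling by k, areas scale by k^2.
k^2 = 3^2 = 9
New area = 42 * 9
New area = 378
378 mm^2


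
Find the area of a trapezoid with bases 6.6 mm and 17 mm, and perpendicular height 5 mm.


Shape: trapezoid
Parallel sides a = 6.6 mm, b = 17 mm; Height h = 5 mm
Formula: A = (a + b) * h / 2
a + b = 6.6 + 17 = 23.6
A = 23.6 * 5 / 2
A = 118 / 2
A = 59
59 mm^2


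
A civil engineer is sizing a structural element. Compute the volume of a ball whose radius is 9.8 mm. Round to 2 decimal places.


Shape: sphere
Radius r = 9.8 mm
Formula: V = (4/3) * pi * r^3
r^3 = 941.192
(4/3) * 941.192 = 1254.922667
V = 1254.922667 * pi
V = 3942.46
3942.46 mm^3


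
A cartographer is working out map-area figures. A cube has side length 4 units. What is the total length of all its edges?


Shape: cube
Side s = 4 units
A cube has 12 edges, all equal.
Formula: total edge length = 12 * s
Total = 12 * 4
Total = 48
48 units


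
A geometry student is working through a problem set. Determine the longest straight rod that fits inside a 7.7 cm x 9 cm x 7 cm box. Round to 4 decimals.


Shape: rectangular box (space diagonal)
l = 7.7 cm, w = 9 cm, h = 7 cm
Visualize: the diagonal of the base, then a right triangle with that diagonal and the height.
Formula: d = sqrt(l^2 + w^2 + h^2)
l^2 + w^2 + h^2 = 59.29 + 81 + 49 = 189.29
d = sqrt(189.29)
d = 13.7583
13.7583 cm


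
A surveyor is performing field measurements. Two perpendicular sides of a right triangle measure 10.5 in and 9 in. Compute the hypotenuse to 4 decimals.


Shape: right triangle
Legs a = 10.5 in, b = 9 in
Formula: c = sqrt(a^2 + b^2)
a^2 = 110.25, b^2 = 81
a^2 + b^2 = 191.25
c = sqrt(191.25)
c = 13.8293
13.8293 in


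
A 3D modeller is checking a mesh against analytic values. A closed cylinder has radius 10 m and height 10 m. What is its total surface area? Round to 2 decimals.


Shape: closed cylinder
Radius r = 10 m, Height h = 10 m
Formula: SA = 2*pi*r^2 + 2*pi*r*h = 2*pi*r*(r + h)
r + h = 20
2 * r * (r + h) = 2 * 10 * 20 = 400
SA = 400 * pi
SA = 1256.64
1256.64 m^2


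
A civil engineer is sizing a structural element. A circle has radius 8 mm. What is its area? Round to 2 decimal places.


Shape: circle
Radius r = 8 mm
Formula: A = pi * r^2
r^2 = 8^2 = 64
A = pi * 64
A = 201.06
201.06 mm^2


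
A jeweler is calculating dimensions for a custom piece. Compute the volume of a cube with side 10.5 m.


Shape: cube
Side s = 10.5 m
Formula: V = s^3
V = 10.5 * 10.5 * 10.5
V = 110.25 * 10.5
V = 1157.625
1157.625 m^3


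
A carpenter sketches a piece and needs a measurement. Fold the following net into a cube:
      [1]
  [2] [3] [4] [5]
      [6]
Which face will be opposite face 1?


Net: cross layout. Take square 3 as the base (bottom).
Fold the four squares in the horizontal row up around 3: 2 -> left, 4 -> right, 5 wraps to the top.
Fold 1 and 6 up from 3: 1 -> back, 6 -> front.
Opposite pairs are therefore: (1, 6), (2, 4), (3, 5).
Face 1 is opposite face 6.
face 6


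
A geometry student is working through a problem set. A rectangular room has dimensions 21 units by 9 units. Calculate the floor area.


Shape: rectangle
Length l = 21 units, Width w = 9 units
Formula: A = l * w
A = 21 * 9
A = 189
189 units^2


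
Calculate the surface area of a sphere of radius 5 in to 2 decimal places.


Shape: sphere
Radius r = 5 in
Formula: SA = 4 * pi * r^2
r^2 = 25
SA = 4 * pi * 25
SA = 100 * pi
SA = 314.16
314.16 in^2


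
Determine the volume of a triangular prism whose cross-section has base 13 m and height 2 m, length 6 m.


Shape: triangular prism
Triangle base = 13 m, triangle height = 2 m, prism length L = 6 m
Formula: V = (1/2 * b * h_tri) * L
Cross-section area = 0.5 * 13 * 2 = 13
V = 13 * 6
V = 78
78 m^3


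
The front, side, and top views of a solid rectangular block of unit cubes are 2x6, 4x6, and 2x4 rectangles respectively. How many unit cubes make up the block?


Orthographic views of a solid rectangular block:
Front view 2 x 6 -> length = 2, height = 6
Side view 4 x 6 -> width = 4, height = 6 (consistent)
Top view 2 x 4 -> confirms length = 2, width = 4
The block is 2 x 4 x 6.
Total unit cubes = 2 * 4 * 6 = 48
48 unit cubes


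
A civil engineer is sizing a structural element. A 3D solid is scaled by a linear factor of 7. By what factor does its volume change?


Linear scale factor k = 7
Rule: under a linear scaling by k, volumes scale by k^3.
k^3 = 7 * 7 * 7
k^3 = 49 * 7
k^3 = 343
Volume scales by a factor of 343.
343 (dimensionless)


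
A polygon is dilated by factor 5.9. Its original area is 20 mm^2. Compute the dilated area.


Linear scale factor k = 5.9
Original area = 20 mm^2
Rule: under a linear scaling by k, areas scale by k^2.
k^2 = 5.9^2 = 34.81
New area = 20 * 34.81
New area = 696.2
696.2 mm^2


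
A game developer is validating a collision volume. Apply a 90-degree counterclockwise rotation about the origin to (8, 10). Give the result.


Transformation: rotation about the origin
Original point: (8, 10)
Rule for 90 deg counterclockwise: (x, y) -> (-y, x)
Apply: (8, 10) -> (-10, 8)
(-10, 8)


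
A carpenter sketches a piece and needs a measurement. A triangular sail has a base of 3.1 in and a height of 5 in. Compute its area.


Shape: triangle
Base b = 3.1 in, Height h = 5 in
Formula: A = (1/2) * b * h
A = 0.5 * 3.1 * 5
A = 0.5 * 15.5
A = 7.75
7.75 in^2


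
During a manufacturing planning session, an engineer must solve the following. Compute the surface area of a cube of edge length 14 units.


Shape: cube
Side s = 14 units
A cube has 6 square faces.
Formula: SA = 6 * s^2
s^2 = 196
SA = 6 * 196
SA = 1176
1176 units^2


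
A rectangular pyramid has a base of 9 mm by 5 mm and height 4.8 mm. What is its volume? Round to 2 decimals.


Shape: rectangular pyramid
Base: 9 mm x 5 mm, Height h = 4.8 mm
Formula: V = (1/3) * base_area * h
base_area = 9 * 5 = 45
base_area * h = 45 * 4.8 = 216
V = 216 / 3
V = 72
72 mm^3


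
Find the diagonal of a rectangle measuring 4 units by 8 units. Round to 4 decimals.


Shape: rectangle (diagonal via Pythagoras)
Sides: 4 units and 8 units
Formula: d = sqrt(l^2 + w^2)
l^2 = 16, w^2 = 64
l^2 + w^2 = 80
d = sqrt(80)
d = 8.9443
8.9443 units


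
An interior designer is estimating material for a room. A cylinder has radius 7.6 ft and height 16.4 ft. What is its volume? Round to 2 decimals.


Shape: cylinder
Radius r = 7.6 ft, Height h = 16.4 ft
Formula: V = pi * r^2 * h
r^2 = 57.76
V = pi * 57.76 * 16.4
V = 947.264 * pi
V = 2975.92
2975.92 ft^3


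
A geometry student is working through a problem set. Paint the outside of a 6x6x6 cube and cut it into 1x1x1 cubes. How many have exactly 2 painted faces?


Large cube: 6 x 6 x 6, cut into unit cubes.
n = 6, so n - 2 = 4
Cubes with 2 painted faces lie along the edges, excluding corners.
A cube has 12 edges; each contributes (n - 2) = 4 such cubes.
Count = 12 * 4 = 48
48 unit cubes


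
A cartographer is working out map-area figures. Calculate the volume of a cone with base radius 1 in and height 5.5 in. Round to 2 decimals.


Shape: cone
Radius r = 1 in, Height h = 5.5 in
Formula: V = (1/3) * pi * r^2 * h
r^2 = 1
pi * r^2 * h = pi * 1 * 5.5 = 5.5 * pi
V = 5.5 * pi / 3
V = 5.76
5.76 in^3


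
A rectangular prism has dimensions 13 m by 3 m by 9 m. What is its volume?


Shape: rectangular prism
l = 13 m, w = 3 m, h = 9 m
Formula: V = l * w * h
V = 13 * 3 * 9
V = 39 * 9
V = 351
351 m^3


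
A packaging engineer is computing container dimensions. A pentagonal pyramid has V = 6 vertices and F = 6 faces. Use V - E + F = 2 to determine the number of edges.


Polyhedron: pentagonal pyramid
Euler's formula for convex polyhedra: V - E + F = 2
Given: V = 6 vertices and F = 6 faces
Solve for E:
E = V + F - 2 = 6 + 6 - 2 = 10
10 edges


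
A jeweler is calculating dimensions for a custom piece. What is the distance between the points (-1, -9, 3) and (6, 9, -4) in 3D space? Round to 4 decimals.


3D distance between two points
P1 = (-1, -9, 3), P2 = (6, 9, -4)
Formula: d = sqrt((x2-x1)^2 + (y2-y1)^2 + (z2-z1)^2)
dx = 6 - -1 = 7
dy = 9 - -9 = 18
dz = -4 - 3 = -7
dx^2 + dy^2 + dz^2 = 49 + 324 + 49 = 422
d = sqrt(422)
d = 20.5426
20.5426 units


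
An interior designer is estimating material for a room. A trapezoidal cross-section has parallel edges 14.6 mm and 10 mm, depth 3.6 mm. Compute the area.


Shape: trapezoid
Parallel sides a = 14.6 mm, b = 10 mm; Height h = 3.6 mm
Formula: A = (a + b) * h / 2
a + b = 14.6 + 10 = 24.6
A = 24.6 * 3.6 / 2
A = 88.56 / 2
A = 44.28
44.28 mm^2


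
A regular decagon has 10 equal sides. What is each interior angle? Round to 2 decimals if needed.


Shape: regular decagon (10 sides)
Formula: interior angle = (n - 2) * 180 / n
(n - 2) = 8
(n - 2) * 180 = 1440
angle = 1440 / 10
angle = 144
144 degrees


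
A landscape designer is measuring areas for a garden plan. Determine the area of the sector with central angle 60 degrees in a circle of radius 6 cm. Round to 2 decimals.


Shape: circular sector
Radius r = 6 cm, Angle = 60 degrees
Formula: A = (angle/360) * pi * r^2
r^2 = 36
Fraction of circle = 60/360
A = (60/360) * pi * 36
A = 6 * pi
A = 18.85
18.85 cm^2


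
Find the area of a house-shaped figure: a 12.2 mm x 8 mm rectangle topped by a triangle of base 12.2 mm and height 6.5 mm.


Composite shape: rectangle + triangle
Rectangle area = 12.2 * 8 = 97.6
Triangle area = 0.5 * 12.2 * 6.5 = 39.65
Total = 97.6 + 39.65
Total = 137.25
137.25 mm^2


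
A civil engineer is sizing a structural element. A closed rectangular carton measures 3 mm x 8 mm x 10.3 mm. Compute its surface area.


Shape: rectangular prism
l = 3 mm, w = 8 mm, h = 10.3 mm
Formula: SA = 2(lw + lh + wh)
lw = 24, lh = 30.9, wh = 82.4
lw + lh + wh = 137.3
SA = 2 * 137.3
SA = 274.6
274.6 mm^2


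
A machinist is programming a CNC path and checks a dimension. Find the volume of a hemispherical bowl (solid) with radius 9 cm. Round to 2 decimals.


Shape: hemisphere (half of a sphere)
Radius r = 9 cm
Formula: V = (1/2) * (4/3) * pi * r^3 = (2/3) * pi * r^3
r^3 = 729
(2/3) * 729 = 486
V = 486 * pi
V = 1526.81
1526.81 cm^3


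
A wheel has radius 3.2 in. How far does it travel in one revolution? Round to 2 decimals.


Shape: circle
Radius r = 3.2 in
Formula: C = 2 * pi * r
C = 2 * pi * 3.2
C = 6.4 * pi
C = 20.11
20.11 in


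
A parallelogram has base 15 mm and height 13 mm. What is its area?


Shape: parallelogram
Base b = 15 mm, Height h = 13 mm
Formula: A = b * h
A = 15 * 13
A = 195
195 mm^2


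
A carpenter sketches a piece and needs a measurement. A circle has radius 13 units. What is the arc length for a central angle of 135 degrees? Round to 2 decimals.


Shape: circular arc
Radius r = 13 units, Angle = 135 degrees
Formula: L = (angle/360) * 2 * pi * r
2 * pi * r = 26 * pi
L = (135/360) * 26 * pi
L = 9.75 * pi
L = 30.63
30.63 units


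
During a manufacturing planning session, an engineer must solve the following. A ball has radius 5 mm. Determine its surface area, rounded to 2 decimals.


Shape: sphere
Radius r = 5 mm
Formula: SA = 4 * pi * r^2
r^2 = 25
SA = 4 * pi * 25
SA = 100 * pi
SA = 314.16
314.16 mm^2


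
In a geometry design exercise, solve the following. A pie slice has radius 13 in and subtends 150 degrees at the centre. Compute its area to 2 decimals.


Shape: circular sector
Radius r = 13 in, Angle = 150 degrees
Formula: A = (angle/360) * pi * r^2
r^2 = 169
Fraction of circle = 150/360
A = (150/360) * pi * 169
A = 70.416667 * pi
A = 221.22
221.22 in^2


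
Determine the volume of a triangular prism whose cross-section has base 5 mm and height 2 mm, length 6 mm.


Shape: triangular prism
Triangle base = 5 mm, triangle height = 2 mm, prism length L = 6 mm
Formula: V = (1/2 * b * h_tri) * L
Cross-section area = 0.5 * 5 * 2 = 5
V = 5 * 6
V = 30
30 mm^3


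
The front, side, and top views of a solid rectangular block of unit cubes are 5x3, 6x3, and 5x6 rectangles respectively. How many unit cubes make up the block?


Orthographic views of a solid rectangular block:
Front view 5 x 3 -> length = 5, height = 3
Side view 6 x 3 -> width = 6, height = 3 (consistent)
Top view 5 x 6 -> confirms length = 5, width = 6
The block is 5 x 6 x 3.
Total unit cubes = 5 * 6 * 3 = 90
90 unit cubes


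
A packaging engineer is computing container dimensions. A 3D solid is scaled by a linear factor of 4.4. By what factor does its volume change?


Linear scale factor k = 4.4
Rule: under a linear scaling by k, volumes scale by k^3.
k^3 = 4.4 * 4.4 * 4.4
k^3 = 19.36 * 4.4
k^3 = 85.184
Volume scales by a factor of 85.184.
85.184 (dimensionless)


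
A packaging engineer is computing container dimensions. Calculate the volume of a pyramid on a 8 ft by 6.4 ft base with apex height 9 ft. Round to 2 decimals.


Shape: rectangular pyramid
Base: 8 ft x 6.4 ft, Height h = 9 ft
Formula: V = (1/3) * base_area * h
base_area = 8 * 6.4 = 51.2
base_area * h = 51.2 * 9 = 460.8
V = 460.8 / 3
V = 153.6
153.6 ft^3


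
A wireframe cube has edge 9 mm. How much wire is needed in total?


Shape: cube
Side s = 9 mm
A cube has 12 edges, all equal.
Formula: total edge length = 12 * s
Total = 12 * 9
Total = 108
108 mm


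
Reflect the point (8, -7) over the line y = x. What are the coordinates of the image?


Transformation: reflection
Original point: (8, -7)
Rule for reflection over y = x: (x, y) -> (y, x)
Apply: (8, -7) -> (-7, 8)
(-7, 8)


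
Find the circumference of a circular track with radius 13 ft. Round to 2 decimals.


Shape: circle
Radius r = 13 ft
Formula: C = 2 * pi * r
C = 2 * pi * 13
C = 26 * pi
C = 81.68
81.68 ft


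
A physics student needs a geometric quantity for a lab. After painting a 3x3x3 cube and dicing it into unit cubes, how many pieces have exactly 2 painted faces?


Large cube: 3 x 3 x 3, cut into unit cubes.
n = 3, so n - 2 = 1
Cubes with 2 painted faces lie along the edges, excluding corners.
A cube has 12 edges; each contributes (n - 2) = 1 such cubes.
Count = 12 * 1 = 12
12 unit cubes


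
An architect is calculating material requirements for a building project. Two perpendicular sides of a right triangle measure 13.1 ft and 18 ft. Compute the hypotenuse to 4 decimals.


Shape: right triangle
Legs a = 13.1 ft, b = 18 ft
Formula: c = sqrt(a^2 + b^2)
a^2 = 171.61, b^2 = 324
a^2 + b^2 = 495.61
c = sqrt(495.61)
c = 22.2623
22.2623 ft


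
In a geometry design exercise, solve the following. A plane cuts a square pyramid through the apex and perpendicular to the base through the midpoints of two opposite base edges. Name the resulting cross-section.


Solid: square pyramid
Cutting plane: through the apex and perpendicular to the base through the midpoints of two opposite base edges
Visualize the intersection of the plane with the solid's surface.
The boundary of the cut region is a isosceles triangle.
isosceles triangle


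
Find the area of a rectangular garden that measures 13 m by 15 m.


Shape: rectangle
Length l = 13 m, Width w = 15 m
Formula: A = l * w
A = 13 * 15
A = 195
195 m^2


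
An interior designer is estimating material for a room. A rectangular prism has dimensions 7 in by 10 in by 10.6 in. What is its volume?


Shape: rectangular prism
l = 7 in, w = 10 in, h = 10.6 in
Formula: V = l * w * h
V = 7 * 10 * 10.6
V = 70 * 10.6
V = 742
742 in^3


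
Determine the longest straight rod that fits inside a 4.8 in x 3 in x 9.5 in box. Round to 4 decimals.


Shape: rectangular box (space diagonal)
l = 4.8 in, w = 3 in, h = 9.5 in
Visualize: the diagonal of the base, then a right triangle with that diagonal and the height.
Formula: d = sqrt(l^2 + w^2 + h^2)
l^2 + w^2 + h^2 = 23.04 + 9 + 90.25 = 122.29
d = sqrt(122.29)
d = 11.0585
11.0585 in


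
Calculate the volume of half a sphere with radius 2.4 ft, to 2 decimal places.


Shape: hemisphere (half of a sphere)
Radius r = 2.4 ft
Formula: V = (1/2) * (4/3) * pi * r^3 = (2/3) * pi * r^3
r^3 = 13.824
(2/3) * 13.824 = 9.216
V = 9.216 * pi
V = 28.95
28.95 ft^3


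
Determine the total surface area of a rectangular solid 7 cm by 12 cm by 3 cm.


Shape: rectangular prism
l = 7 cm, w = 12 cm, h = 3 cm
Formula: SA = 2(lw + lh + wh)
lw = 84, lh = 21, wh = 36
lw + lh + wh = 141
SA = 2 * 141
SA = 282
282 cm^2


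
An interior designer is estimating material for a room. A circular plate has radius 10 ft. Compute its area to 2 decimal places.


Shape: circle
Radius r = 10 ft
Formula: A = pi * r^2
r^2 = 10^2 = 100
A = pi * 100
A = 314.16
314.16 ft^2


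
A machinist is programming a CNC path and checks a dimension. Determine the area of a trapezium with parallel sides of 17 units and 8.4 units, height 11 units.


Shape: trapezoid
Parallel sides a = 17 units, b = 8.4 units; Height h = 11 units
Formula: A = (a + b) * h / 2
a + b = 17 + 8.4 = 25.4
A = 25.4 * 11 / 2
A = 279.4 / 2
A = 139.7
139.7 units^2


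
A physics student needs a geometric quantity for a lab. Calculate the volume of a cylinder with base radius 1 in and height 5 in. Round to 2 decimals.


Shape: cylinder
Radius r = 1 in, Height h = 5 in
Formula: V = pi * r^2 * h
r^2 = 1
V = pi * 1 * 5
V = 5 * pi
V = 15.71
15.71 in^3


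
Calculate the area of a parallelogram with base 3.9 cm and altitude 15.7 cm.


Shape: parallelogram
Base b = 3.9 cm, Height h = 15.7 cm
Formula: A = b * h
A = 3.9 * 15.7
A = 61.23
61.23 cm^2


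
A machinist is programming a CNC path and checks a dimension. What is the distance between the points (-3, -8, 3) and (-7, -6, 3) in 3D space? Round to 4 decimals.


3D distance between two points
P1 = (-3, -8, 3), P2 = (-7, -6, 3)
Formula: d = sqrt((x2-x1)^2 + (y2-y1)^2 + (z2-z1)^2)
dx = -7 - -3 = -4
dy = -6 - -8 = 2
dz = 3 - 3 = 0
dx^2 + dy^2 + dz^2 = 16 + 4 + 0 = 20
d = sqrt(20)
d = 4.4721
4.4721 units


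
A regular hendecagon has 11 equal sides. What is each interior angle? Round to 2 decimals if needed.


Shape: regular hendecagon (11 sides)
Formula: interior angle = (n - 2) * 180 / n
(n - 2) = 9
(n - 2) * 180 = 1620
angle = 1620 / 11
angle = 147.27
147.27 degrees


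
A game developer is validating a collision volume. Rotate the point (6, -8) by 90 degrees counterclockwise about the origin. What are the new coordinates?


Transformation: rotation about the origin
Original point: (6, -8)
Rule for 90 deg counterclockwise: (x, y) -> (-y, x)
Apply: (6, -8) -> (8, 6)
(8, 6)


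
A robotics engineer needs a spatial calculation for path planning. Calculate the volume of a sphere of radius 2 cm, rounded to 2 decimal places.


Shape: sphere
Radius r = 2 cm
Formula: V = (4/3) * pi * r^3
r^3 = 8
(4/3) * 8 = 10.666667
V = 10.666667 * pi
V = 33.51
33.51 cm^3


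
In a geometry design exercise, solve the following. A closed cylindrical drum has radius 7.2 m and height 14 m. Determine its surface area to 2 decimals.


Shape: closed cylinder
Radius r = 7.2 m, Height h = 14 m
Formula: SA = 2*pi*r^2 + 2*pi*r*h = 2*pi*r*(r + h)
r + h = 21.2
2 * r * (r + h) = 2 * 7.2 * 21.2 = 305.28
SA = 305.28 * pi
SA = 959.07
959.07 m^2


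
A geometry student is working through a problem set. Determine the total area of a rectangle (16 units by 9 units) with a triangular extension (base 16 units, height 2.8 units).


Composite shape: rectangle + triangle
Rectangle area = 16 * 9 = 144
Triangle area = 0.5 * 16 * 2.8 = 22.4
Total = 144 + 22.4
Total = 166.4
166.4 units^2


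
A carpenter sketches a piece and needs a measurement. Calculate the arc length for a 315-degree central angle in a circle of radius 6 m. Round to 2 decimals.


Shape: circular arc
Radius r = 6 m, Angle = 315 degrees
Formula: L = (angle/360) * 2 * pi * r
2 * pi * r = 12 * pi
L = (315/360) * 12 * pi
L = 10.5 * pi
L = 32.99
32.99 m


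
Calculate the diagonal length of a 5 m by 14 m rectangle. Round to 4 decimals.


Shape: rectangle (diagonal via Pythagoras)
Sides: 5 m and 14 m
Formula: d = sqrt(l^2 + w^2)
l^2 = 25, w^2 = 196
l^2 + w^2 = 221
d = sqrt(221)
d = 14.8661
14.8661 m


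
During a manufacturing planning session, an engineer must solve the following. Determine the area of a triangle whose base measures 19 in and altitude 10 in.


Shape: triangle
Base b = 19 in, Height h = 10 in
Formula: A = (1/2) * b * h
A = 0.5 * 19 * 10
A = 0.5 * 190
A = 95
95 in^2


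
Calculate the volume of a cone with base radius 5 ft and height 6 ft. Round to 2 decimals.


Shape: cone
Radius r = 5 ft, Height h = 6 ft
Formula: V = (1/3) * pi * r^2 * h
r^2 = 25
pi * r^2 * h = pi * 25 * 6 = 150 * pi
V = 150 * pi / 3
V = 157.08
157.08 ft^3


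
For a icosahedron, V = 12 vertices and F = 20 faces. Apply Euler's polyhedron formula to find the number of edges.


Polyhedron: icosahedron
Euler's formula for convex polyhedra: V - E + F = 2
Given: V = 12 vertices and F = 20 faces
Solve for E:
E = V + F - 2 = 12 + 20 - 2 = 30
30 edges


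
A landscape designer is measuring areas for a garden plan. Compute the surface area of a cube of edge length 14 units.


Shape: cube
Side s = 14 units
A cube has 6 square faces.
Formula: SA = 6 * s^2
s^2 = 196
SA = 6 * 196
SA = 1176
1176 units^2


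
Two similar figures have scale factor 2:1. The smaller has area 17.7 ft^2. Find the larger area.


Linear scale factor k = 2
Original area = 17.7 ft^2
Rule: under a linear scaling by k, areas scale by k^2.
k^2 = 2^2 = 4
New area = 17.7 * 4
New area = 70.8
70.8 ft^2


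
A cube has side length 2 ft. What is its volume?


Shape: cube
Side s = 2 ft
Formula: V = s^3
V = 2 * 2 * 2
V = 4 * 2
V = 8
8 ft^3


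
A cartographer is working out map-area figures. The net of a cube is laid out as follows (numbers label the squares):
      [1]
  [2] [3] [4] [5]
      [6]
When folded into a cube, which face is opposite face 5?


Net: cross layout. Take square 3 as the base (bottom).
Fold the four squares in the horizontal row up around 3: 2 -> left, 4 -> right, 5 wraps to the top.
Fold 1 and 6 up from 3: 1 -> back, 6 -> front.
Opposite pairs are therefore: (1, 6), (2, 4), (3, 5).
Face 5 is opposite face 3.
face 3


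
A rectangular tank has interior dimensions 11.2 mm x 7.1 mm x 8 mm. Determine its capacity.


Shape: rectangular prism
l = 11.2 mm, w = 7.1 mm, h = 8 mm
Formula: V = l * w * h
V = 11.2 * 7.1 * 8
V = 79.52 * 8
V = 636.16
636.16 mm^3


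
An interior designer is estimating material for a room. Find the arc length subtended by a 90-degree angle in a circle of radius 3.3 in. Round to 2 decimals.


Shape: circular arc
Radius r = 3.3 in, Angle = 90 degrees
Formula: L = (angle/360) * 2 * pi * r
2 * pi * r = 6.6 * pi
L = (90/360) * 6.6 * pi
L = 1.65 * pi
L = 5.18
5.18 in
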